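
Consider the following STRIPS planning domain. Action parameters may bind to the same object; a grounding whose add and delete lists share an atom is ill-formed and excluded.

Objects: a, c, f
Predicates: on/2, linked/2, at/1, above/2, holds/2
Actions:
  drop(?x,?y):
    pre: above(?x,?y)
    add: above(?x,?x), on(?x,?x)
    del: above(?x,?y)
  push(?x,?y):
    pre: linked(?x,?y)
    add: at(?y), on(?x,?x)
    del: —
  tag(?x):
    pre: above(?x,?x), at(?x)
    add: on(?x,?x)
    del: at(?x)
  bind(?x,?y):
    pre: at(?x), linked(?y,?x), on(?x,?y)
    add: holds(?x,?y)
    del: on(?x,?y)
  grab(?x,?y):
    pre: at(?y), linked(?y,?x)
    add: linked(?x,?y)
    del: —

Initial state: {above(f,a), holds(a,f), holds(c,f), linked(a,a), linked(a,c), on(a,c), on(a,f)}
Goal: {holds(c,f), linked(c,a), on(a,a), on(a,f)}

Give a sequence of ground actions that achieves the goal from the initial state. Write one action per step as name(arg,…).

push(a,a); grab(c,a)

1. push(a,a)  →  {above(f,a), at(a), holds(a,f), holds(c,f), linked(a,a), linked(a,c), on(a,a), on(a,c), on(a,f)}
2. grab(c,a)  →  {above(f,a), at(a), holds(a,f), holds(c,f), linked(a,a), linked(a,c), linked(c,a), on(a,a), on(a,c), on(a,f)}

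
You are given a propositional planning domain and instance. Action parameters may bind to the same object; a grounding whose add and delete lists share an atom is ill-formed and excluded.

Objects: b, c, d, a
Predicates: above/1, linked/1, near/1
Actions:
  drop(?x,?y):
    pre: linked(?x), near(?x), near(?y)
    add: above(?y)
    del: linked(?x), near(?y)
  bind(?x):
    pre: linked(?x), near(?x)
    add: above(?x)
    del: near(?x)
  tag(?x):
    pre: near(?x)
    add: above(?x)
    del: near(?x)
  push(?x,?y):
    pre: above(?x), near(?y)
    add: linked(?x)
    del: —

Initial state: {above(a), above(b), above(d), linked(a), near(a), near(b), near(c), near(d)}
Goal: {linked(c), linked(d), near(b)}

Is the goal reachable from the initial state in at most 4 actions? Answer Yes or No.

Yes

1. drop(a,c)  →  {above(a), above(b), above(c), above(d), near(a), near(b), near(d)}
2. push(c,b)  →  {above(a), above(b), above(c), above(d), linked(c), near(a), near(b), near(d)}
3. push(d,b)  →  {above(a), above(b), above(c), above(d), linked(c), linked(d), near(a), near(b), near(d)}
optimal plan length = 3; 3 ≤ 4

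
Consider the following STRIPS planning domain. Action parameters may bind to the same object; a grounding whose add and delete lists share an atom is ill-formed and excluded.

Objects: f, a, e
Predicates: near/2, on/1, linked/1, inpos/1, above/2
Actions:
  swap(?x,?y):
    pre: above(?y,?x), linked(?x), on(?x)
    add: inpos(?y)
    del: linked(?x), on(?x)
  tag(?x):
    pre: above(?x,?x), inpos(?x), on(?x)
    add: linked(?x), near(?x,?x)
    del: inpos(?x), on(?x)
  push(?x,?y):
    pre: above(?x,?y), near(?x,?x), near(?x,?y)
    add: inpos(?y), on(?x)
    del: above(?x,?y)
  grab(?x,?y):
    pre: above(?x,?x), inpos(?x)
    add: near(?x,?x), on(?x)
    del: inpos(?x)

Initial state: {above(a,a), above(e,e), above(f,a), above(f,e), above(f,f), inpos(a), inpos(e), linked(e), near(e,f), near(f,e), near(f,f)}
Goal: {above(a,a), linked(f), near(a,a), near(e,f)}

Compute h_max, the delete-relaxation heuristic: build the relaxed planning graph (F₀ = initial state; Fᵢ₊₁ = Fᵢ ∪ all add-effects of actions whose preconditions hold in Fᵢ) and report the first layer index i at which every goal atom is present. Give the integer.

2

F0 = init (11 atoms)
F1 = F0 ∪ {inpos(f), near(a,a), near(e,e), on(a), on(e), on(f)}  (17 atoms)
F2 = F1 ∪ {linked(a), linked(f)}  (19 atoms)
goal ⊆ F2  ⇒  h_max = 2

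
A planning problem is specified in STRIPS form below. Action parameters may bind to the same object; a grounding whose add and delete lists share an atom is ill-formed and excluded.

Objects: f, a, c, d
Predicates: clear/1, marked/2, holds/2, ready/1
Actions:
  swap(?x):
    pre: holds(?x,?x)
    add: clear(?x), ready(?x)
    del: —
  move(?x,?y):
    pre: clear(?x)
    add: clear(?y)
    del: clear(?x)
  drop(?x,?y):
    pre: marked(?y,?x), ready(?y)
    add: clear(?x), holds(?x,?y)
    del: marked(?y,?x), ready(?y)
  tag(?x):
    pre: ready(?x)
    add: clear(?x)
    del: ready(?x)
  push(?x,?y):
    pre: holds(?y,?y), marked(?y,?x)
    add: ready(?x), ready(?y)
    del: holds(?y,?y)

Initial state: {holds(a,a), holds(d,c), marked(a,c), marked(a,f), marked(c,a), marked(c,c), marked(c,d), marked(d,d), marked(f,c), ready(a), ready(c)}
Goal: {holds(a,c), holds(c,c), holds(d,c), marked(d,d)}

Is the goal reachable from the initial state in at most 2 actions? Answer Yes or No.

1. drop(a,c)  →  {clear(a), holds(a,a), holds(a,c), holds(d,c), marked(a,c), marked(a,f), marked(c,c), marked(c,d), marked(d,d), marked(f,c), ready(a)}
2. push(c,a)  →  {clear(a), holds(a,c), holds(d,c), marked(a,c), marked(a,f), marked(c,c), marked(c,d), marked(d,d), marked(f,c), ready(a), ready(c)}
3. drop(c,c)  →  {clear(a), clear(c), holds(a,c), holds(c,c), holds(d,c), marked(a,c), marked(a,f), marked(c,d), marked(d,d), marked(f,c), ready(a)}
optimal plan length = 3; 3 > 2

No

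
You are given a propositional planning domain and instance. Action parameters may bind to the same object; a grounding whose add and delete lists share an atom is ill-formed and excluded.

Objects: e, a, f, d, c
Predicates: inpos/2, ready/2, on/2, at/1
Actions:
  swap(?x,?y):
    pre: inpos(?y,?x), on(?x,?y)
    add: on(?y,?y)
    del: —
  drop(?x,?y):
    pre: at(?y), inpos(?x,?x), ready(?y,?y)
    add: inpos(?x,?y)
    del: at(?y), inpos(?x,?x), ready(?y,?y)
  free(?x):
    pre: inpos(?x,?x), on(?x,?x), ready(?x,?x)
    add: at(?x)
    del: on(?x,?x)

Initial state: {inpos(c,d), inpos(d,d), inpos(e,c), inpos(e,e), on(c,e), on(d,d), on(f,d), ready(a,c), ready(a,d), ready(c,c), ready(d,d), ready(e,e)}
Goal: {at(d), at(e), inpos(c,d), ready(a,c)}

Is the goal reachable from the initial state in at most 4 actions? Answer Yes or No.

Yes

1. swap(c,e)  →  {inpos(c,d), inpos(d,d), inpos(e,c), inpos(e,e), on(c,e), on(d,d), on(e,e), on(f,d), ready(a,c), ready(a,d), ready(c,c), ready(d,d), ready(e,e)}
2. free(e)  →  {at(e), inpos(c,d), inpos(d,d), inpos(e,c), inpos(e,e), on(c,e), on(d,d), on(f,d), ready(a,c), ready(a,d), ready(c,c), ready(d,d), ready(e,e)}
3. free(d)  →  {at(d), at(e), inpos(c,d), inpos(d,d), inpos(e,c), inpos(e,e), on(c,e), on(f,d), ready(a,c), ready(a,d), ready(c,c), ready(d,d), ready(e,e)}
optimal plan length = 3; 3 ≤ 4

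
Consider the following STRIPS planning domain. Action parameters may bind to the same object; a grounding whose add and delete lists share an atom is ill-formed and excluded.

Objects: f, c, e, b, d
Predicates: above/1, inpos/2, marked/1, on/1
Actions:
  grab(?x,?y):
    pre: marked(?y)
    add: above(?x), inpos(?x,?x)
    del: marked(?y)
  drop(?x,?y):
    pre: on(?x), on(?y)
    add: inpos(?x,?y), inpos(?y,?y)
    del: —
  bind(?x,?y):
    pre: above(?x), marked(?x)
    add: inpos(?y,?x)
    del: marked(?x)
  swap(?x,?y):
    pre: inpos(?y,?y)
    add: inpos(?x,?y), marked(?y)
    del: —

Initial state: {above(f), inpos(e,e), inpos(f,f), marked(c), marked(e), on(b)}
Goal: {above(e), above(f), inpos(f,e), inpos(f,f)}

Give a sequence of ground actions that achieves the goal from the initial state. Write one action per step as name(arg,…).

grab(e,c); bind(e,f)

1. grab(e,c)  →  {above(e), above(f), inpos(e,e), inpos(f,f), marked(e), on(b)}
2. bind(e,f)  →  {above(e), above(f), inpos(e,e), inpos(f,e), inpos(f,f), on(b)}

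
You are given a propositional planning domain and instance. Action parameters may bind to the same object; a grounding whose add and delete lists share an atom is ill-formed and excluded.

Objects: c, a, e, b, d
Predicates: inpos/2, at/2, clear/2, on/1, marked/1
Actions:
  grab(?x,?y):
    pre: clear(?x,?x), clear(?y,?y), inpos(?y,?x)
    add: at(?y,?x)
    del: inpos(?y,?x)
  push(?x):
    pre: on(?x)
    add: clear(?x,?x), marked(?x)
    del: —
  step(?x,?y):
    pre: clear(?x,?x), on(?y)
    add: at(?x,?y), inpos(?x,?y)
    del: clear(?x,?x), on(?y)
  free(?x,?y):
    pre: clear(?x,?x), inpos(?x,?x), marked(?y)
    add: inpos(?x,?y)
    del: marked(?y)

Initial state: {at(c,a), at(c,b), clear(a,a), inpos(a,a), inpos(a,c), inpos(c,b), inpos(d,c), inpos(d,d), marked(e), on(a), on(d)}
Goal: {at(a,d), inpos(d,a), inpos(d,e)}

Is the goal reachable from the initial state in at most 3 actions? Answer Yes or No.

No

1. push(d)  →  {at(c,a), at(c,b), clear(a,a), clear(d,d), inpos(a,a), inpos(a,c), inpos(c,b), inpos(d,c), inpos(d,d), marked(d), marked(e), on(a), on(d)}
2. step(a,d)  →  {at(a,d), at(c,a), at(c,b), clear(d,d), inpos(a,a), inpos(a,c), inpos(a,d), inpos(c,b), inpos(d,c), inpos(d,d), marked(d), marked(e), on(a)}
3. free(d,e)  →  {at(a,d), at(c,a), at(c,b), clear(d,d), inpos(a,a), inpos(a,c), inpos(a,d), inpos(c,b), inpos(d,c), inpos(d,d), inpos(d,e), marked(d), on(a)}
4. step(d,a)  →  {at(a,d), at(c,a), at(c,b), at(d,a), inpos(a,a), inpos(a,c), inpos(a,d), inpos(c,b), inpos(d,a), inpos(d,c), inpos(d,d), inpos(d,e), marked(d)}
optimal plan length = 4; 4 > 3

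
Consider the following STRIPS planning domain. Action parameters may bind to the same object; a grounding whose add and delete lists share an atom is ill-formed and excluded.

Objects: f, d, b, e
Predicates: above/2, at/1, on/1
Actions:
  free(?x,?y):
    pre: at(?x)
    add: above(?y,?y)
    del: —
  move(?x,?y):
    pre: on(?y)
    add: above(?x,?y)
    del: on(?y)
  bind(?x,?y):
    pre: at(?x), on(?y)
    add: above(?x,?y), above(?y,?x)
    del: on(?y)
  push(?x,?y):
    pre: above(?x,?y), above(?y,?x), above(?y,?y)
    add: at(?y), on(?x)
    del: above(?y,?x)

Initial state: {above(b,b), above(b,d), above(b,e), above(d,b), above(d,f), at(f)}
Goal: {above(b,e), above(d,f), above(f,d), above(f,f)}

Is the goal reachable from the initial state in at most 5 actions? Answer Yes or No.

1. free(f,f)  →  {above(b,b), above(b,d), above(b,e), above(d,b), above(d,f), above(f,f), at(f)}
2. push(d,b)  →  {above(b,b), above(b,e), above(d,b), above(d,f), above(f,f), at(b), at(f), on(d)}
3. move(f,d)  →  {above(b,b), above(b,e), above(d,b), above(d,f), above(f,d), above(f,f), at(b), at(f)}
optimal plan length = 3; 3 ≤ 5

Yes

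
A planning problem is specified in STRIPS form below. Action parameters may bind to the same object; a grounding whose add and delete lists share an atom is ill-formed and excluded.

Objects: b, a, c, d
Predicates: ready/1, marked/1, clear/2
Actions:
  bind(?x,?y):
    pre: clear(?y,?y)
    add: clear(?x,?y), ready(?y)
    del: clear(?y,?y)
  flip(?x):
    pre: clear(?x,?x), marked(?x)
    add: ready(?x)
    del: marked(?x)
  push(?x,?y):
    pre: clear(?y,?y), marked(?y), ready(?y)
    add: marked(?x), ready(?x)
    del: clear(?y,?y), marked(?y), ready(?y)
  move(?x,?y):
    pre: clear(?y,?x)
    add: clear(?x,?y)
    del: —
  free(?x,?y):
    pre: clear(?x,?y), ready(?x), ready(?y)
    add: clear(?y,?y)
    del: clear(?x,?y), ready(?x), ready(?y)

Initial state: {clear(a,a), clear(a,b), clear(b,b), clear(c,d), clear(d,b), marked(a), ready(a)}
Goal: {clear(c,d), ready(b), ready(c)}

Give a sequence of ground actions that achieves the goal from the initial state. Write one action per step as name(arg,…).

1. bind(a,b)  →  {clear(a,a), clear(a,b), clear(c,d), clear(d,b), marked(a), ready(a), ready(b)}
2. push(c,a)  →  {clear(a,b), clear(c,d), clear(d,b), marked(c), ready(b), ready(c)}

bind(a,b); push(c,a)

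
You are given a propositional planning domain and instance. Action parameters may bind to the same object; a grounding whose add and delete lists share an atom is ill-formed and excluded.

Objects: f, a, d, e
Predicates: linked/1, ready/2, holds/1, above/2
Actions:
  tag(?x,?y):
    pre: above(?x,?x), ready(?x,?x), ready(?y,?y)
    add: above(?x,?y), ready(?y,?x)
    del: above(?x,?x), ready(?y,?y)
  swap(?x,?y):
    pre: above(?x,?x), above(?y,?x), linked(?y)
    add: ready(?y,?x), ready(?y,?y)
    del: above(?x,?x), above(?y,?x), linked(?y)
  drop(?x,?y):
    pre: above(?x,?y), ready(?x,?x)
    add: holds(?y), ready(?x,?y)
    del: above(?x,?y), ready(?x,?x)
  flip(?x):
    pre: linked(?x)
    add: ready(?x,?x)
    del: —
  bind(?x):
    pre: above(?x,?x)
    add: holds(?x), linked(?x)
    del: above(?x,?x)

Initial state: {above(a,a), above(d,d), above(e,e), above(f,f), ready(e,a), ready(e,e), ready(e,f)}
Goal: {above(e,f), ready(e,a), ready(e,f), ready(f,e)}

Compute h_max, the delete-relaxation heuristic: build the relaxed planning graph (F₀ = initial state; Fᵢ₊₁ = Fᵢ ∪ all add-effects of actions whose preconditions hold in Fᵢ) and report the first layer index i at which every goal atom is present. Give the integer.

3

F0 = init (7 atoms)
F1 = F0 ∪ {holds(a), holds(d), holds(e), holds(f), linked(a), linked(d), linked(e), linked(f)}  (15 atoms)
F2 = F1 ∪ {ready(a,a), ready(d,d), ready(f,f)}  (18 atoms)
F3 = F2 ∪ {above(a,d), above(a,e), above(a,f), above(d,a), above(d,e), above(d,f), above(e,a), above(e,d), above(e,f), above(f,a), above(f,d), above(f,e), ready(a,d), ready(a,e), ready(a,f), ready(d,a), ready(d,e), ready(d,f), ready(e,d), ready(f,a), ready(f,d), ready(f,e)}  (40 atoms)
goal ⊆ F3  ⇒  h_max = 3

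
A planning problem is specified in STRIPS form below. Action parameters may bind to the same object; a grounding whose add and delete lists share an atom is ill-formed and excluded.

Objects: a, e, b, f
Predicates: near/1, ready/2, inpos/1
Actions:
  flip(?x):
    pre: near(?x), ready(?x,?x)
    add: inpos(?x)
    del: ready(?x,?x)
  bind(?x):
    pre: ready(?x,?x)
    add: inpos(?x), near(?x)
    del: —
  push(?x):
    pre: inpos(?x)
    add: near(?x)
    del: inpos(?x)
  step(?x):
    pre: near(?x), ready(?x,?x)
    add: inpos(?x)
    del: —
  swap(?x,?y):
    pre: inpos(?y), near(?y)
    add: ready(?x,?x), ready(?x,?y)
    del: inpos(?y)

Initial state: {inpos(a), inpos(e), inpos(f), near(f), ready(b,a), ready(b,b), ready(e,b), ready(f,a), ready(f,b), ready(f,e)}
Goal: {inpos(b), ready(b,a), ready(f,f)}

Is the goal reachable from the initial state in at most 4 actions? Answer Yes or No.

Yes

1. bind(b)  →  {inpos(a), inpos(b), inpos(e), inpos(f), near(b), near(f), ready(b,a), ready(b,b), ready(e,b), ready(f,a), ready(f,b), ready(f,e)}
2. swap(f,f)  →  {inpos(a), inpos(b), inpos(e), near(b), near(f), ready(b,a), ready(b,b), ready(e,b), ready(f,a), ready(f,b), ready(f,e), ready(f,f)}
optimal plan length = 2; 2 ≤ 4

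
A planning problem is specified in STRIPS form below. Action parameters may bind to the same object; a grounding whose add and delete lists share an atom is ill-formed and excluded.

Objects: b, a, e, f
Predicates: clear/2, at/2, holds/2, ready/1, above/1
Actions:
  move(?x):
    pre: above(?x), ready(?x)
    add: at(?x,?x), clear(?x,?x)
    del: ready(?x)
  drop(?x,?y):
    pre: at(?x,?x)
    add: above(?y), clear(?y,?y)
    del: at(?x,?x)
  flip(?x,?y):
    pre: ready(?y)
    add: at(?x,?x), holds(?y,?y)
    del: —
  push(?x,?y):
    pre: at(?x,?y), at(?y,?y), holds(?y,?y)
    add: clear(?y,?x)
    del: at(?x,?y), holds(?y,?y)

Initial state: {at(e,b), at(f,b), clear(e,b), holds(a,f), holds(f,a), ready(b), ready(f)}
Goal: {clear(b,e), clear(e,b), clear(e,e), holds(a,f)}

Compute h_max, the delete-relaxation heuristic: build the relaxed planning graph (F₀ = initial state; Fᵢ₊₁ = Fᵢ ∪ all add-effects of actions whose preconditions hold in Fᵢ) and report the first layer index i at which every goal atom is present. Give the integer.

2

F0 = init (7 atoms)
F1 = F0 ∪ {at(a,a), at(b,b), at(e,e), at(f,f), holds(b,b), holds(f,f)}  (13 atoms)
F2 = F1 ∪ {above(a), above(b), above(e), above(f), clear(a,a), clear(b,b), clear(b,e), clear(b,f), clear(e,e), clear(f,f)}  (23 atoms)
goal ⊆ F2  ⇒  h_max = 2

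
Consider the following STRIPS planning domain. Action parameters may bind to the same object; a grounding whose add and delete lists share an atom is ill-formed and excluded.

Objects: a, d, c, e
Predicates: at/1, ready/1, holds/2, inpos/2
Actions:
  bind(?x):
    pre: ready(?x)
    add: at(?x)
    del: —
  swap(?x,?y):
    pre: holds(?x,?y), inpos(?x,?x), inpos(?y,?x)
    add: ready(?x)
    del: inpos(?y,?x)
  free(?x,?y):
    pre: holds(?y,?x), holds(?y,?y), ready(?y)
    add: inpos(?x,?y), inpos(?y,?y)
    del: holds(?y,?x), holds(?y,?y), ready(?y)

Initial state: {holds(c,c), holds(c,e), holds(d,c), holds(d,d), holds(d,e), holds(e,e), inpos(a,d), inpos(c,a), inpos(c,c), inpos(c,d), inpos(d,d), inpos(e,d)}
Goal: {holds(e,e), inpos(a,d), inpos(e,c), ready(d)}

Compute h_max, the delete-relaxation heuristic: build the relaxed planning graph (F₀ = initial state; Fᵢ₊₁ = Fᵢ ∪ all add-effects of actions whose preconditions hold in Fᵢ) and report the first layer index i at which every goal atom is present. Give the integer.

F0 = init (12 atoms)
F1 = F0 ∪ {ready(c), ready(d)}  (14 atoms)
F2 = F1 ∪ {at(c), at(d), inpos(e,c)}  (17 atoms)
goal ⊆ F2  ⇒  h_max = 2

2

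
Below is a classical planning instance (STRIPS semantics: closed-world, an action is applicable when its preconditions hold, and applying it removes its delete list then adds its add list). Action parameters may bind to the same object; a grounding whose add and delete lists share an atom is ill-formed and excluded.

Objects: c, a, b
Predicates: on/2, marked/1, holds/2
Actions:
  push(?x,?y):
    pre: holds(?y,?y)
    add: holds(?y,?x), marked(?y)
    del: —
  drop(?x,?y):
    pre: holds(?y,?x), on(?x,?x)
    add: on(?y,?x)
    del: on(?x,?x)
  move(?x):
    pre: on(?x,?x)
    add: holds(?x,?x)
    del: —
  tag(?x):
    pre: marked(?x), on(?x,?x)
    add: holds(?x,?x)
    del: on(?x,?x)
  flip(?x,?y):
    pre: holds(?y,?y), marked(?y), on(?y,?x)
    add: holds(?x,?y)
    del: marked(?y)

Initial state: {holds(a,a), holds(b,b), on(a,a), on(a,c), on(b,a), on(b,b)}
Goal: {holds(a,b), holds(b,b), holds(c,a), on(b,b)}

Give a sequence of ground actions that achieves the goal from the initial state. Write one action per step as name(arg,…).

1. push(b,a)  →  {holds(a,a), holds(a,b), holds(b,b), marked(a), on(a,a), on(a,c), on(b,a), on(b,b)}
2. flip(c,a)  →  {holds(a,a), holds(a,b), holds(b,b), holds(c,a), on(a,a), on(a,c), on(b,a), on(b,b)}

push(b,a); flip(c,a)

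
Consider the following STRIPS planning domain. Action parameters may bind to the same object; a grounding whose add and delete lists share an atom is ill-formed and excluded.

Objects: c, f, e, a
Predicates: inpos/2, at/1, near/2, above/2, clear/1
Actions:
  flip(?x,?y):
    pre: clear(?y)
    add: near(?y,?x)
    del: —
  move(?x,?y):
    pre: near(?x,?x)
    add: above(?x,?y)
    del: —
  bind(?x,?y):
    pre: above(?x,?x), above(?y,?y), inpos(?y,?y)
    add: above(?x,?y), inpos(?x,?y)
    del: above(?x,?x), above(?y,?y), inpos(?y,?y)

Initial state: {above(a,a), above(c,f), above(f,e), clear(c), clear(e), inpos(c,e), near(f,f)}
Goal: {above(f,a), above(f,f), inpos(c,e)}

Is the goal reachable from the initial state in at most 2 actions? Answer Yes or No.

Yes

1. move(f,f)  →  {above(a,a), above(c,f), above(f,e), above(f,f), clear(c), clear(e), inpos(c,e), near(f,f)}
2. move(f,a)  →  {above(a,a), above(c,f), above(f,a), above(f,e), above(f,f), clear(c), clear(e), inpos(c,e), near(f,f)}
optimal plan length = 2; 2 ≤ 2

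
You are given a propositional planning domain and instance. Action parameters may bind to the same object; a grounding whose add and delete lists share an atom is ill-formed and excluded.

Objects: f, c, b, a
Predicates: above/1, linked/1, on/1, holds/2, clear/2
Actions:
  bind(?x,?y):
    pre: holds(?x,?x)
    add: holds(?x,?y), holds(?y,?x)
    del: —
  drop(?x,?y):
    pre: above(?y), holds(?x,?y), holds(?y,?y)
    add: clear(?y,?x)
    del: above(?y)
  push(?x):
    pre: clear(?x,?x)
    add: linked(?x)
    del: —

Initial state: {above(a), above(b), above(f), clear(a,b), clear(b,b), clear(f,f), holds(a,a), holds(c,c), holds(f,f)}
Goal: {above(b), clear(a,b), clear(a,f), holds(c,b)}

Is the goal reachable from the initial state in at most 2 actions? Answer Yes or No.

1. bind(f,a)  →  {above(a), above(b), above(f), clear(a,b), clear(b,b), clear(f,f), holds(a,a), holds(a,f), holds(c,c), holds(f,a), holds(f,f)}
2. bind(c,b)  →  {above(a), above(b), above(f), clear(a,b), clear(b,b), clear(f,f), holds(a,a), holds(a,f), holds(b,c), holds(c,b), holds(c,c), holds(f,a), holds(f,f)}
3. drop(f,a)  →  {above(b), above(f), clear(a,b), clear(a,f), clear(b,b), clear(f,f), holds(a,a), holds(a,f), holds(b,c), holds(c,b), holds(c,c), holds(f,a), holds(f,f)}
optimal plan length = 3; 3 > 2

No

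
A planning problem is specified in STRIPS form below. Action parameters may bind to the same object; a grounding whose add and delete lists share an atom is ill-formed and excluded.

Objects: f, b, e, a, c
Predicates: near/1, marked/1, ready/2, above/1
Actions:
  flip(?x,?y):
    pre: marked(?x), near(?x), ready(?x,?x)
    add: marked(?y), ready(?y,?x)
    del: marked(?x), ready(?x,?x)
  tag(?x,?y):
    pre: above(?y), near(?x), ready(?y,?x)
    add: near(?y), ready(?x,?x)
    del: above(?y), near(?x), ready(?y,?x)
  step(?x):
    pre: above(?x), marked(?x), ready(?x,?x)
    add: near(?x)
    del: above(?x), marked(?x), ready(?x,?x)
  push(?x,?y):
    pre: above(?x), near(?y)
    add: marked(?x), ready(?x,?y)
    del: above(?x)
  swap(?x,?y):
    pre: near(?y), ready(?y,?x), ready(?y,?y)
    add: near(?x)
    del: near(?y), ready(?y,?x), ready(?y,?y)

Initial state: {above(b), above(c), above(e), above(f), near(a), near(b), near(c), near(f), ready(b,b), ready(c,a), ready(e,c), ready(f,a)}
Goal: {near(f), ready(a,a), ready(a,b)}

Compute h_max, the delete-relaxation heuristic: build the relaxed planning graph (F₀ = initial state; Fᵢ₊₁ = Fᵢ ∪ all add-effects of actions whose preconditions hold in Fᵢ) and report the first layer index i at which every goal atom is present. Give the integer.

2

F0 = init (12 atoms)
F1 = F0 ∪ {marked(b), marked(c), marked(e), marked(f), near(e), ready(a,a), ready(b,a), ready(b,c), ready(b,f), ready(c,b), ready(c,c), ready(c,f), ready(e,a), ready(e,b), ready(e,f), ready(f,b), ready(f,c), ready(f,f)}  (30 atoms)
F2 = F1 ∪ {marked(a), ready(a,b), ready(a,c), ready(a,f), ready(b,e), ready(c,e), ready(e,e), ready(f,e)}  (38 atoms)
goal ⊆ F2  ⇒  h_max = 2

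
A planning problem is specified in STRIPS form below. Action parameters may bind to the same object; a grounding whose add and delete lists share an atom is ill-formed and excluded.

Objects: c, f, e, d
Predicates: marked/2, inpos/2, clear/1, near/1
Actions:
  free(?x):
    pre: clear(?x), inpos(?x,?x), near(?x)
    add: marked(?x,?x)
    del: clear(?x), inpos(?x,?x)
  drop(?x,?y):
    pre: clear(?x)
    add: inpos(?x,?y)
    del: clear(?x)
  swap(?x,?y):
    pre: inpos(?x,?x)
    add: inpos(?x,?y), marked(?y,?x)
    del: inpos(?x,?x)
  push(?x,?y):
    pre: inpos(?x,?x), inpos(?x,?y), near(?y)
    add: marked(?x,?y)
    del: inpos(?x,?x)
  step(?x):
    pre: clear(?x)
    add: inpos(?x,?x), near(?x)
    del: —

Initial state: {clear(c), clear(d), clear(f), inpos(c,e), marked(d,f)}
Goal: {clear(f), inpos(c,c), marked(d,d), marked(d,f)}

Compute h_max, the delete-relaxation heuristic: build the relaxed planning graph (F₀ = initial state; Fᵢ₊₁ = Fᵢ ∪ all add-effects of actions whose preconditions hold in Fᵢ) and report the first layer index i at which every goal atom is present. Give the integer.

2

F0 = init (5 atoms)
F1 = F0 ∪ {inpos(c,c), inpos(c,d), inpos(c,f), inpos(d,c), inpos(d,d), inpos(d,e), inpos(d,f), inpos(f,c), inpos(f,d), inpos(f,e), inpos(f,f), near(c), near(d), near(f)}  (19 atoms)
F2 = F1 ∪ {marked(c,c), marked(c,d), marked(c,f), marked(d,c), marked(d,d), marked(e,c), marked(e,d), marked(e,f), marked(f,c), marked(f,d), marked(f,f)}  (30 atoms)
goal ⊆ F2  ⇒  h_max = 2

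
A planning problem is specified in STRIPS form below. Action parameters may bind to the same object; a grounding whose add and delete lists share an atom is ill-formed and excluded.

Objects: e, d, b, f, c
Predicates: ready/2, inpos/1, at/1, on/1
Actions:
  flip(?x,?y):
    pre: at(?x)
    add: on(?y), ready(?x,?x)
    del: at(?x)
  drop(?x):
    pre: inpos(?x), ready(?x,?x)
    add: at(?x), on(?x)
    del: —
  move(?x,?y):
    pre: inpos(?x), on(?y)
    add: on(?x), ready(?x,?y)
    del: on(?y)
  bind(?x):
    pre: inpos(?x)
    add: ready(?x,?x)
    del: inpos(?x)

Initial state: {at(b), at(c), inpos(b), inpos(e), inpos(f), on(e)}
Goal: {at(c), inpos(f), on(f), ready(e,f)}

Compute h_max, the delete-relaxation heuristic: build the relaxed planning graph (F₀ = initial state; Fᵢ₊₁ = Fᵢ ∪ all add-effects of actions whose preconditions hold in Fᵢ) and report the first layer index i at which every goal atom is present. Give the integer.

2

F0 = init (6 atoms)
F1 = F0 ∪ {on(b), on(c), on(d), on(f), ready(b,b), ready(b,e), ready(c,c), ready(e,e), ready(f,e), ready(f,f)}  (16 atoms)
F2 = F1 ∪ {at(e), at(f), ready(b,c), ready(b,d), ready(b,f), ready(e,b), ready(e,c), ready(e,d), ready(e,f), ready(f,b), ready(f,c), ready(f,d)}  (28 atoms)
goal ⊆ F2  ⇒  h_max = 2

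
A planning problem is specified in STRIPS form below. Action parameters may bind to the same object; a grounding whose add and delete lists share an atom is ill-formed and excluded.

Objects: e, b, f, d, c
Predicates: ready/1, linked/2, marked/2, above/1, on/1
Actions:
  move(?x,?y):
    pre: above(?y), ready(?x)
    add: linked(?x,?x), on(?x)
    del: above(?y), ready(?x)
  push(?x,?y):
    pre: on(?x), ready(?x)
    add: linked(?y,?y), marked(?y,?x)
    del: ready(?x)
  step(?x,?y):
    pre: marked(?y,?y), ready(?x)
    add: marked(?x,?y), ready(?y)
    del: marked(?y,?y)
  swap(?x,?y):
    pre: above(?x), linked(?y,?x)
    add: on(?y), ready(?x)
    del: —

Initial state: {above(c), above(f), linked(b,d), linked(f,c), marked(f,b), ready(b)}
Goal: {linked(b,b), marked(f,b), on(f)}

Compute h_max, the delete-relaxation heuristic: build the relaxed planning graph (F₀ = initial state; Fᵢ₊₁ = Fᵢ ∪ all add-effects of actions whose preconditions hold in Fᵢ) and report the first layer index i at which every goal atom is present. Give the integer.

F0 = init (6 atoms)
F1 = F0 ∪ {linked(b,b), on(b), on(f), ready(c)}  (10 atoms)
goal ⊆ F1  ⇒  h_max = 1

1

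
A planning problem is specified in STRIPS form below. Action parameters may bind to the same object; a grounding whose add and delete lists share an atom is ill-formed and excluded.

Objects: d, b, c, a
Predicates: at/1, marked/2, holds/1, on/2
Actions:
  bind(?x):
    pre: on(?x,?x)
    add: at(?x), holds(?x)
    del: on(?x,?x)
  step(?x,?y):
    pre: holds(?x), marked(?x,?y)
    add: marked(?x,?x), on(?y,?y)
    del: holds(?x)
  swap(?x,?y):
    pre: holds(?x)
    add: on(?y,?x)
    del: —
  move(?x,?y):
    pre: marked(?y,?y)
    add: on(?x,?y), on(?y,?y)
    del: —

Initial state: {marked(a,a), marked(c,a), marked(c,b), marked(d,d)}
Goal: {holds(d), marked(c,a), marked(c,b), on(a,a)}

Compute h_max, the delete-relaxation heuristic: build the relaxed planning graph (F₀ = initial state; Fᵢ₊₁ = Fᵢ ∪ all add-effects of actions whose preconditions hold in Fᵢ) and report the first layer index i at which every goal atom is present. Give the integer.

2

F0 = init (4 atoms)
F1 = F0 ∪ {on(a,a), on(a,d), on(b,a), on(b,d), on(c,a), on(c,d), on(d,a), on(d,d)}  (12 atoms)
F2 = F1 ∪ {at(a), at(d), holds(a), holds(d)}  (16 atoms)
goal ⊆ F2  ⇒  h_max = 2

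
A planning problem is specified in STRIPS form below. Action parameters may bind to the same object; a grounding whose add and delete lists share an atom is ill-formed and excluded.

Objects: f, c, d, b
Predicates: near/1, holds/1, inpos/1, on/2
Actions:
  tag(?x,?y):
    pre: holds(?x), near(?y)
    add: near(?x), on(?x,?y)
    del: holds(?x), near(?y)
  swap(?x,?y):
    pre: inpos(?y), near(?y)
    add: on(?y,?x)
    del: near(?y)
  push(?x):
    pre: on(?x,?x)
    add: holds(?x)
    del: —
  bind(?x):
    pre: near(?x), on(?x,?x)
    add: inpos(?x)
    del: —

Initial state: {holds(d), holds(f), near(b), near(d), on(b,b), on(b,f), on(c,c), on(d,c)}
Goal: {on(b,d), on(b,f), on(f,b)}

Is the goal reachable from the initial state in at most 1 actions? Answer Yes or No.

No

1. tag(f,b)  →  {holds(d), near(d), near(f), on(b,b), on(b,f), on(c,c), on(d,c), on(f,b)}
2. push(b)  →  {holds(b), holds(d), near(d), near(f), on(b,b), on(b,f), on(c,c), on(d,c), on(f,b)}
3. tag(b,d)  →  {holds(d), near(b), near(f), on(b,b), on(b,d), on(b,f), on(c,c), on(d,c), on(f,b)}
optimal plan length = 3; 3 > 1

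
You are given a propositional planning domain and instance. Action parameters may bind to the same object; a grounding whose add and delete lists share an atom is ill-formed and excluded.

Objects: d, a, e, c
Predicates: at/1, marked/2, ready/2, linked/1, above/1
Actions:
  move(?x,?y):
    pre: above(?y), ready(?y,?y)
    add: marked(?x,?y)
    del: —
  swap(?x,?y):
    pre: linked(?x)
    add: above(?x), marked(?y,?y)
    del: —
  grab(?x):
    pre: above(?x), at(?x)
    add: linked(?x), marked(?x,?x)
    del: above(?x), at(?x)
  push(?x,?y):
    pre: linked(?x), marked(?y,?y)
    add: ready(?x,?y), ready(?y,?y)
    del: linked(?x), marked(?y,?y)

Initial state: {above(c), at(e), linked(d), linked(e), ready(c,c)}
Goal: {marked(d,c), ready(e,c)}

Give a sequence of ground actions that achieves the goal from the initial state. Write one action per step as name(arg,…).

1. move(d,c)  →  {above(c), at(e), linked(d), linked(e), marked(d,c), ready(c,c)}
2. move(c,c)  →  {above(c), at(e), linked(d), linked(e), marked(c,c), marked(d,c), ready(c,c)}
3. push(e,c)  →  {above(c), at(e), linked(d), marked(d,c), ready(c,c), ready(e,c)}

move(d,c); move(c,c); push(e,c)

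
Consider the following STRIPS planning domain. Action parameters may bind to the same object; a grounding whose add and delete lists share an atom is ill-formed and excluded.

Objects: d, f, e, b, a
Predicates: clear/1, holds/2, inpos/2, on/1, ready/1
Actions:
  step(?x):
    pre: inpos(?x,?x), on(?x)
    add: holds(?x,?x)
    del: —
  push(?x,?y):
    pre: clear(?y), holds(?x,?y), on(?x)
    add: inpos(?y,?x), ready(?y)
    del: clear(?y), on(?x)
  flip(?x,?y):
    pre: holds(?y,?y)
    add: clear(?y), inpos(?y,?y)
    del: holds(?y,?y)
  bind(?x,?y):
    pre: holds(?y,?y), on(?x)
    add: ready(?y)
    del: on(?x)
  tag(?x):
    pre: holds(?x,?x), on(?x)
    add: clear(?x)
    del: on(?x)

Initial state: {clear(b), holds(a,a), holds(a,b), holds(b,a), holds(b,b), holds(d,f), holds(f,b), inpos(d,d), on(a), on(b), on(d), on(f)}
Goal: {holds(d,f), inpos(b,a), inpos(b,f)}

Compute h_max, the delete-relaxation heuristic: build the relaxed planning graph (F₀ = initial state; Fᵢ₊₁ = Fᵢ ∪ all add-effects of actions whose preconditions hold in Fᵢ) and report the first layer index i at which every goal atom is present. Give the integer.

F0 = init (12 atoms)
F1 = F0 ∪ {clear(a), holds(d,d), inpos(a,a), inpos(b,a), inpos(b,b), inpos(b,f), ready(a), ready(b)}  (20 atoms)
goal ⊆ F1  ⇒  h_max = 1

1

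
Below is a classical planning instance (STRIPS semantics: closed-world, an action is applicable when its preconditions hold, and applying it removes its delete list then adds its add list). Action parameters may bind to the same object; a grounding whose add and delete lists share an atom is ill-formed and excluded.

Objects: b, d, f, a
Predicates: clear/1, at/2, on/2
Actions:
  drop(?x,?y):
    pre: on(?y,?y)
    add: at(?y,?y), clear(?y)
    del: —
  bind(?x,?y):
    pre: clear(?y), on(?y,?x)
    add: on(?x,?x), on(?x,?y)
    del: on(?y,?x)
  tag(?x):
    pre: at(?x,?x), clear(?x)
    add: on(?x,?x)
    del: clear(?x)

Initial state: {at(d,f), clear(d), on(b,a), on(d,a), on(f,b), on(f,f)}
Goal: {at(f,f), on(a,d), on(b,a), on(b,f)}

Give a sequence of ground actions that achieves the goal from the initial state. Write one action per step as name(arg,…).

1. drop(b,f)  →  {at(d,f), at(f,f), clear(d), clear(f), on(b,a), on(d,a), on(f,b), on(f,f)}
2. bind(b,f)  →  {at(d,f), at(f,f), clear(d), clear(f), on(b,a), on(b,b), on(b,f), on(d,a), on(f,f)}
3. bind(a,d)  →  {at(d,f), at(f,f), clear(d), clear(f), on(a,a), on(a,d), on(b,a), on(b,b), on(b,f), on(f,f)}

drop(b,f); bind(b,f); bind(a,d)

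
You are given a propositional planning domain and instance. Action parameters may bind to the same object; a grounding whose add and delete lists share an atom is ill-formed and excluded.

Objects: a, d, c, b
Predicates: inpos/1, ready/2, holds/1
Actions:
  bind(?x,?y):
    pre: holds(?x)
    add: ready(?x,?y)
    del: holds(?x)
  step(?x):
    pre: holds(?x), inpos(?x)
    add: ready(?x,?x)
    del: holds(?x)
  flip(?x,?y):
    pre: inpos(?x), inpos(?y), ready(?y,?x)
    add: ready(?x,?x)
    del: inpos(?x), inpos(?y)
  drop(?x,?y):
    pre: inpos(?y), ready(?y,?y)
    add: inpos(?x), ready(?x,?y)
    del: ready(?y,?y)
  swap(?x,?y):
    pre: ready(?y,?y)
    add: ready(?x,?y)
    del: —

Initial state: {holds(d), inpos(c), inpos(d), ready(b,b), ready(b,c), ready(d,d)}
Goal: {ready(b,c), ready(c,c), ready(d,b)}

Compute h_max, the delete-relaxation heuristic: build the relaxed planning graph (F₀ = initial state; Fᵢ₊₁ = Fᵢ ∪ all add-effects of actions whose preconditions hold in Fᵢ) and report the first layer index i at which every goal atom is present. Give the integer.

F0 = init (6 atoms)
F1 = F0 ∪ {inpos(a), inpos(b), ready(a,b), ready(a,d), ready(b,d), ready(c,b), ready(c,d), ready(d,a), ready(d,b), ready(d,c)}  (16 atoms)
F2 = F1 ∪ {ready(a,a), ready(c,c)}  (18 atoms)
goal ⊆ F2  ⇒  h_max = 2

2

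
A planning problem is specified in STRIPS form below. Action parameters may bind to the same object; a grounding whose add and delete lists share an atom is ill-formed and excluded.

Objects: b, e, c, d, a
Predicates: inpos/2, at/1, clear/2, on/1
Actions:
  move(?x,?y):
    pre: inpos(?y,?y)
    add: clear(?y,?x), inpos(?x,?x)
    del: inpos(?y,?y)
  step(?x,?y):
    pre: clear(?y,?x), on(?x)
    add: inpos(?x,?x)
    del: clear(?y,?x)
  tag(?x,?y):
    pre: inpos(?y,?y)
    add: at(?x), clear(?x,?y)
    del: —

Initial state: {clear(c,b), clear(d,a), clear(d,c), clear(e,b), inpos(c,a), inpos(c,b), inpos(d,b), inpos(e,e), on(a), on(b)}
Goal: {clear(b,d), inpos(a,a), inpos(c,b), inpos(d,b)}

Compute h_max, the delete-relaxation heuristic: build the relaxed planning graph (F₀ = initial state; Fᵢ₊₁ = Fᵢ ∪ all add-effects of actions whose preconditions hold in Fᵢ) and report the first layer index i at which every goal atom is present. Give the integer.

2

F0 = init (10 atoms)
F1 = F0 ∪ {at(a), at(b), at(c), at(d), at(e), clear(a,e), clear(b,e), clear(c,e), clear(d,e), clear(e,a), clear(e,c), clear(e,d), clear(e,e), inpos(a,a), inpos(b,b), inpos(c,c), inpos(d,d)}  (27 atoms)
F2 = F1 ∪ {clear(a,a), clear(a,b), clear(a,c), clear(a,d), clear(b,a), clear(b,b), clear(b,c), clear(b,d), clear(c,a), clear(c,c), clear(c,d), clear(d,b), clear(d,d)}  (40 atoms)
goal ⊆ F2  ⇒  h_max = 2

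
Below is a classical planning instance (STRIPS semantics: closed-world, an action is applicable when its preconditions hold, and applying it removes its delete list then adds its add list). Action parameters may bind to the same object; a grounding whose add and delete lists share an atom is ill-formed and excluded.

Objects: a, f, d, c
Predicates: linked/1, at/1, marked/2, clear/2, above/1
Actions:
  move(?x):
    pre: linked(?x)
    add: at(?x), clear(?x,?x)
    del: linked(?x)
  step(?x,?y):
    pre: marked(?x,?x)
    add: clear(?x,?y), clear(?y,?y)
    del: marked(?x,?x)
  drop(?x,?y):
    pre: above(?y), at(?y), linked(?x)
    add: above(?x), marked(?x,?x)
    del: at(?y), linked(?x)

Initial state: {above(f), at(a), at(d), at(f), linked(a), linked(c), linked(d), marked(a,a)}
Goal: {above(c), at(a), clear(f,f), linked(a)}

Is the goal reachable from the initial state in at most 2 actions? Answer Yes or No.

Yes

1. step(a,f)  →  {above(f), at(a), at(d), at(f), clear(a,f), clear(f,f), linked(a), linked(c), linked(d)}
2. drop(c,f)  →  {above(c), above(f), at(a), at(d), clear(a,f), clear(f,f), linked(a), linked(d), marked(c,c)}
optimal plan length = 2; 2 ≤ 2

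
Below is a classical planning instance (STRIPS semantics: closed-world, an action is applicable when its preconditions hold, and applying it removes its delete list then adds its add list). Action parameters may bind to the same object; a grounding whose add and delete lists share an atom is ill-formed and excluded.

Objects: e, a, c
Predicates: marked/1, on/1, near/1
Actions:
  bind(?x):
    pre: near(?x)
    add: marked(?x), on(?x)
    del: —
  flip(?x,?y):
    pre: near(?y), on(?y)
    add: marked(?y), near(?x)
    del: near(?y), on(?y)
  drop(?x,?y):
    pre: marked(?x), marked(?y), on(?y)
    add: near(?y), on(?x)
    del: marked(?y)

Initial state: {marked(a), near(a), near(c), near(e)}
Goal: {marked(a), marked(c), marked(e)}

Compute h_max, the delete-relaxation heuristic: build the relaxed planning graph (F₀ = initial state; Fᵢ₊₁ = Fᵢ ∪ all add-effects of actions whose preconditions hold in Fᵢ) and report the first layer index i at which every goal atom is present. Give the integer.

F0 = init (4 atoms)
F1 = F0 ∪ {marked(c), marked(e), on(a), on(c), on(e)}  (9 atoms)
goal ⊆ F1  ⇒  h_max = 1

1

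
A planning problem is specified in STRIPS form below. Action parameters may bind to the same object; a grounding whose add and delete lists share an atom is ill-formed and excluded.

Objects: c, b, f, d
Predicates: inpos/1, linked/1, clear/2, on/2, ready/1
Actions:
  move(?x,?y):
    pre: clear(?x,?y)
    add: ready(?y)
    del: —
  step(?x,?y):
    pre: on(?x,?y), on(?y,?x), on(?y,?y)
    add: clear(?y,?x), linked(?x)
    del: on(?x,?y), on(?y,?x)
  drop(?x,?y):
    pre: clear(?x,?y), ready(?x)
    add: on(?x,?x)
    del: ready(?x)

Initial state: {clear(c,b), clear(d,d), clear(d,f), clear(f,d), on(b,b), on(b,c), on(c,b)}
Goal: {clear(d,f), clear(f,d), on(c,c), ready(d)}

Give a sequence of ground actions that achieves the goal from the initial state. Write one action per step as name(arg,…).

1. move(f,d)  →  {clear(c,b), clear(d,d), clear(d,f), clear(f,d), on(b,b), on(b,c), on(c,b), ready(d)}
2. step(c,b)  →  {clear(b,c), clear(c,b), clear(d,d), clear(d,f), clear(f,d), linked(c), on(b,b), ready(d)}
3. move(b,c)  →  {clear(b,c), clear(c,b), clear(d,d), clear(d,f), clear(f,d), linked(c), on(b,b), ready(c), ready(d)}
4. drop(c,b)  →  {clear(b,c), clear(c,b), clear(d,d), clear(d,f), clear(f,d), linked(c), on(b,b), on(c,c), ready(d)}

move(f,d); step(c,b); move(b,c); drop(c,b)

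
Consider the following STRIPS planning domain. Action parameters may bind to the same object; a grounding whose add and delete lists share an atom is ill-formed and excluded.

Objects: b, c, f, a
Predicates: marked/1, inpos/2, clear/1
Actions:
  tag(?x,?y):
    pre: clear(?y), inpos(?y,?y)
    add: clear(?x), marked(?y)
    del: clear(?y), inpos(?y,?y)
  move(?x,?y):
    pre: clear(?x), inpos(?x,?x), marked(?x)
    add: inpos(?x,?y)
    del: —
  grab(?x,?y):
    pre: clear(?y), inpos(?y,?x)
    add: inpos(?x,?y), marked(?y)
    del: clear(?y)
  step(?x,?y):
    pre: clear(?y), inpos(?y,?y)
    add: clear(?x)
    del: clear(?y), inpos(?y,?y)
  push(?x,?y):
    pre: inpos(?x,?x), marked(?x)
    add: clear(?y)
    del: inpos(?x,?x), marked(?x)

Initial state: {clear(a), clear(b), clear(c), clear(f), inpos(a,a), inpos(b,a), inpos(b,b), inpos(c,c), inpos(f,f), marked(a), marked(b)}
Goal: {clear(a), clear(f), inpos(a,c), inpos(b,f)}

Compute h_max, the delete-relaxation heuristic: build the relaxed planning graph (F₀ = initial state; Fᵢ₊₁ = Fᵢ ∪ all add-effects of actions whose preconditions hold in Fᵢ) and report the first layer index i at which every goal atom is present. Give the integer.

1

F0 = init (11 atoms)
F1 = F0 ∪ {inpos(a,b), inpos(a,c), inpos(a,f), inpos(b,c), inpos(b,f), marked(c), marked(f)}  (18 atoms)
goal ⊆ F1  ⇒  h_max = 1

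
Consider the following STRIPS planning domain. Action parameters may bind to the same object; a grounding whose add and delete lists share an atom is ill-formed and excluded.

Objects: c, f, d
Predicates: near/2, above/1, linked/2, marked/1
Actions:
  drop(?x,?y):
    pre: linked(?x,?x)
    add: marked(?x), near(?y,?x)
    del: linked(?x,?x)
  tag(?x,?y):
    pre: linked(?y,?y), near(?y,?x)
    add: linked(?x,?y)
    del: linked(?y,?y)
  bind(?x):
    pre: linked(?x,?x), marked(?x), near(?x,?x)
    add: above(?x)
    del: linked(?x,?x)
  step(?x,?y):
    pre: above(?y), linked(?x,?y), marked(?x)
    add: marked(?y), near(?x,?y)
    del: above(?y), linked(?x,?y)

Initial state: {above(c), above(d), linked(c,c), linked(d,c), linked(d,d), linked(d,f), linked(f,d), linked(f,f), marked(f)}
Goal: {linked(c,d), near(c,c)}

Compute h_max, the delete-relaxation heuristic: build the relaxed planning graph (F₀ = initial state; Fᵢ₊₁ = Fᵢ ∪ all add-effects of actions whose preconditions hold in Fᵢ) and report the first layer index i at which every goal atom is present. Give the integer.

2

F0 = init (9 atoms)
F1 = F0 ∪ {marked(c), marked(d), near(c,c), near(c,d), near(c,f), near(d,c), near(d,d), near(d,f), near(f,c), near(f,d), near(f,f)}  (20 atoms)
F2 = F1 ∪ {above(f), linked(c,d), linked(c,f), linked(f,c)}  (24 atoms)
goal ⊆ F2  ⇒  h_max = 2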